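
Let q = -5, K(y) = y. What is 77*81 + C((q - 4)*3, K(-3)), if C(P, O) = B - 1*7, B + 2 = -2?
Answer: 6226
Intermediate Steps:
B = -4 (B = -2 - 2 = -4)
C(P, O) = -11 (C(P, O) = -4 - 1*7 = -4 - 7 = -11)
77*81 + C((q - 4)*3, K(-3)) = 77*81 - 11 = 6237 - 11 = 6226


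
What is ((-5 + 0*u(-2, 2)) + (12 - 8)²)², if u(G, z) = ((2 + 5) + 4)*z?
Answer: 121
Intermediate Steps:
u(G, z) = 11*z (u(G, z) = (7 + 4)*z = 11*z)
((-5 + 0*u(-2, 2)) + (12 - 8)²)² = ((-5 + 0*(11*2)) + (12 - 8)²)² = ((-5 + 0*22) + 4²)² = ((-5 + 0) + 16)² = (-5 + 16)² = 11² = 121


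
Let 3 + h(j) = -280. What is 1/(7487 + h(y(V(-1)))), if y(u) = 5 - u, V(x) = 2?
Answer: 1/7204 ≈ 0.00013881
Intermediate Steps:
h(j) = -283 (h(j) = -3 - 280 = -283)
1/(7487 + h(y(V(-1)))) = 1/(7487 - 283) = 1/7204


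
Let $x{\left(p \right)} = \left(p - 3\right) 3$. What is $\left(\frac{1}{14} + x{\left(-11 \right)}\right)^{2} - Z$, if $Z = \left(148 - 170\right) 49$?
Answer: $\frac{555857}{196} \approx 2836.0$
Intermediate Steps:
$x{\left(p \right)} = -9 + 3 p$ ($x{\left(p \right)} = \left(-3 + p\right) 3 = -9 + 3 p$)
$Z = -1078$ ($Z = \left(-22\right) 49 = -1078$)
$\left(\frac{1}{14} + x{\left(-11 \right)}\right)^{2} - Z = \left(\frac{1}{14} + \left(-9 + 3 \left(-11\right)\right)\right)^{2} - -1078 = \left(\frac{1}{14} - 42\right)^{2} + 1078 = \left(- \frac{587}{14}\right)^{2} + 1078 = \frac{344569}{196} + 1078 = \frac{555857}{196}$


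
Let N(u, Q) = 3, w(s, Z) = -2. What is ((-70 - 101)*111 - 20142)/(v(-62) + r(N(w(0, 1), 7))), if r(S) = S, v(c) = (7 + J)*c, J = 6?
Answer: 39123/803 ≈ 48.721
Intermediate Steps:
v(c) = 13*c (v(c) = (7 + 6)*c = 13*c)
((-70 - 101)*111 - 20142)/(v(-62) + r(N(w(0, 1), 7))) = ((-70 - 101)*111 - 20142)/(13*(-62) + 3) = (-171*111 - 20142)/(-806 + 3) = (-18981 - 20142)/(-803) = -39123*(-1/803) = 39123/803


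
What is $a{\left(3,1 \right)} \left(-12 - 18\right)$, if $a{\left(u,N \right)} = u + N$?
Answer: $-120$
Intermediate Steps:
$a{\left(u,N \right)} = N + u$
$a{\left(3,1 \right)} \left(-12 - 18\right) = \left(1 + 3\right) \left(-12 - 18\right) = 4 \left(-30\right) = -120$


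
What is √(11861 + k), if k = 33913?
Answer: 3*√5086 ≈ 213.95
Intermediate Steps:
√(11861 + k) = √(11861 + 33913) = √45774 = 3*√5086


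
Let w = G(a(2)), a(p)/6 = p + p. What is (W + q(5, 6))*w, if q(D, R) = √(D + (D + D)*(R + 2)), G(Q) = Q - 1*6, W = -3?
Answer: -54 + 18*√85 ≈ 111.95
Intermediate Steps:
a(p) = 12*p (a(p) = 6*(p + p) = 6*(2*p) = 12*p)
G(Q) = -6 + Q (G(Q) = Q - 6 = -6 + Q)
q(D, R) = √(D + 2*D*(2 + R)) (q(D, R) = √(D + (2*D)*(2 + R)) = √(D + 2*D*(2 + R)))
w = 18 (w = -6 + 12*2 = -6 + 24 = 18)
(W + q(5, 6))*w = (-3 + √(5*(5 + 2*6)))*18 = (-3 + √(5*(5 + 12)))*18 = (-3 + √(5*17))*18 = (-3 + √85)*18 = -54 + 18*√85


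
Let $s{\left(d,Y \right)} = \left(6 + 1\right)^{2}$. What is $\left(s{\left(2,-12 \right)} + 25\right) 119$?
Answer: $8806$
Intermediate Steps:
$s{\left(d,Y \right)} = 49$ ($s{\left(d,Y \right)} = 7^{2} = 49$)
$\left(s{\left(2,-12 \right)} + 25\right) 119 = \left(49 + 25\right) 119 = 74 \cdot 119 = 8806$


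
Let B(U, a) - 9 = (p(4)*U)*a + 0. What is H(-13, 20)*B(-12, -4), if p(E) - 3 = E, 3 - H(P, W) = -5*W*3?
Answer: 104535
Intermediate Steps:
H(P, W) = 3 + 15*W (H(P, W) = 3 - (-5*W)*3 = 3 - (-15)*W = 3 + 15*W)
p(E) = 3 + E
B(U, a) = 9 + 7*U*a (B(U, a) = 9 + (((3 + 4)*U)*a + 0) = 9 + ((7*U)*a + 0) = 9 + (7*U*a + 0) = 9 + 7*U*a)
H(-13, 20)*B(-12, -4) = (3 + 15*20)*(9 + 7*(-12)*(-4)) = (3 + 300)*(9 + 336) = 303*345 = 104535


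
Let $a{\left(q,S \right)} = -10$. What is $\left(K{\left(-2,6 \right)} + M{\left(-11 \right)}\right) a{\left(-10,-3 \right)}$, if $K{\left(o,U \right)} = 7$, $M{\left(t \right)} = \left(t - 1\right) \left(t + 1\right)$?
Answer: $-1270$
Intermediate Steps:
$M{\left(t \right)} = \left(1 + t\right) \left(-1 + t\right)$ ($M{\left(t \right)} = \left(-1 + t\right) \left(1 + t\right) = \left(1 + t\right) \left(-1 + t\right)$)
$\left(K{\left(-2,6 \right)} + M{\left(-11 \right)}\right) a{\left(-10,-3 \right)} = \left(7 - \left(1 - \left(-11\right)^{2}\right)\right) \left(-10\right) = \left(7 + \left(-1 + 121\right)\right) \left(-10\right) = \left(7 + 120\right) \left(-10\right) = 127 \left(-10\right) = -1270$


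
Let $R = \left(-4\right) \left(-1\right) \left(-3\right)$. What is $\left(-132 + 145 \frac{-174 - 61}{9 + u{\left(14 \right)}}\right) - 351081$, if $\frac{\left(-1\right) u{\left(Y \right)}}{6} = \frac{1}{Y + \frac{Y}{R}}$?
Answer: $- \frac{233370716}{657} \approx -3.5521 \cdot 10^{5}$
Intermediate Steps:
$R = -12$ ($R = 4 \left(-3\right) = -12$)
$u{\left(Y \right)} = - \frac{72}{11 Y}$ ($u{\left(Y \right)} = - \frac{6}{Y + \frac{Y}{-12}} = - \frac{6}{Y + Y \left(- \frac{1}{12}\right)} = - \frac{6}{Y - \frac{Y}{12}} = - \frac{6}{\frac{11}{12} Y} = - 6 \frac{12}{11 Y} = - \frac{72}{11 Y}$)
$\left(-132 + 145 \frac{-174 - 61}{9 + u{\left(14 \right)}}\right) - 351081 = \left(-132 + 145 \frac{-174 - 61}{9 - \frac{72}{11 \cdot 14}}\right) - 351081 = \left(-132 + 145 \left(- \frac{235}{9 - \frac{36}{77}}\right)\right) - 351081 = \left(-132 + 145 \left(- \frac{235}{\frac{657}{77}}\right)\right) - 351081 = \left(-132 + 145 \left(\left(-235\right) \frac{77}{657}\right)\right) - 351081 = \left(-132 + 145 \left(- \frac{18095}{657}\right)\right) - 351081 = \left(-132 - \frac{2623775}{657}\right) - 351081 = - \frac{2710499}{657} - 351081 = - \frac{233370716}{657}$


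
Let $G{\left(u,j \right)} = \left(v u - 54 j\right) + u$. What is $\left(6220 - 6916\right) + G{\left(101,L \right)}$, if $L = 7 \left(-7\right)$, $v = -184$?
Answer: $-16533$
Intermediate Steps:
$L = -49$
$G{\left(u,j \right)} = - 183 u - 54 j$ ($G{\left(u,j \right)} = \left(- 184 u - 54 j\right) + u = - 183 u - 54 j$)
$\left(6220 - 6916\right) + G{\left(101,L \right)} = \left(6220 - 6916\right) - 15837 = -696 + \left(-18483 + 2646\right) = -696 - 15837 = -16533$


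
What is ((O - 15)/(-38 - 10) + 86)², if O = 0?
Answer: 1907161/256 ≈ 7449.8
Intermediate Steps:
((O - 15)/(-38 - 10) + 86)² = ((0 - 15)/(-38 - 10) + 86)² = (-15/(-48) + 86)² = (-15*(-1/48) + 86)² = (5/16 + 86)² = (1381/16)² = 1907161/256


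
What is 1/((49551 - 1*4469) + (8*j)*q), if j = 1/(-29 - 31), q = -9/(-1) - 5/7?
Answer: 105/4733494 ≈ 2.2182e-5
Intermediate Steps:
q = 58/7 (q = -9*(-1) - 5*⅐ = 9 - 5/7 = 58/7 ≈ 8.2857)
j = -1/60 (j = 1/(-60) = -1/60 ≈ -0.016667)
1/((49551 - 1*4469) + (8*j)*q) = 1/((49551 - 1*4469) + (8*(-1/60))*(58/7)) = 1/((49551 - 4469) - 2/15*58/7) = 1/(45082 - 116/105) = 1/(4733494/105) = 105/4733494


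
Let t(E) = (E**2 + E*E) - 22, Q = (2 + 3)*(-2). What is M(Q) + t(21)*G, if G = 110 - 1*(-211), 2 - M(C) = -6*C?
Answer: 276002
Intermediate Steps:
Q = -10 (Q = 5*(-2) = -10)
M(C) = 2 + 6*C (M(C) = 2 - (-6)*C = 2 + 6*C)
t(E) = -22 + 2*E**2 (t(E) = (E**2 + E**2) - 22 = 2*E**2 - 22 = -22 + 2*E**2)
G = 321 (G = 110 + 211 = 321)
M(Q) + t(21)*G = (2 + 6*(-10)) + (-22 + 2*21**2)*321 = (2 - 60) + (-22 + 2*441)*321 = -58 + (-22 + 882)*321 = -58 + 860*321 = -58 + 276060 = 276002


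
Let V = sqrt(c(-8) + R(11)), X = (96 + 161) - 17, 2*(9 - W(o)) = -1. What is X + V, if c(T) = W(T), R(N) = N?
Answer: 240 + sqrt(82)/2 ≈ 244.53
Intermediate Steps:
W(o) = 19/2 (W(o) = 9 - 1/2*(-1) = 9 + 1/2 = 19/2)
c(T) = 19/2
X = 240 (X = 257 - 17 = 240)
V = sqrt(82)/2 (V = sqrt(19/2 + 11) = sqrt(41/2) = sqrt(82)/2 ≈ 4.5277)
X + V = 240 + sqrt(82)/2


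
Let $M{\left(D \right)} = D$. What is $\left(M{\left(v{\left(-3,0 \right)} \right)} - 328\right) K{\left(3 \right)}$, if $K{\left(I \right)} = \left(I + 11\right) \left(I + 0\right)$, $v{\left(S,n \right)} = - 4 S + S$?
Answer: $-13398$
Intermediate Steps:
$v{\left(S,n \right)} = - 3 S$
$K{\left(I \right)} = I \left(11 + I\right)$ ($K{\left(I \right)} = \left(11 + I\right) I = I \left(11 + I\right)$)
$\left(M{\left(v{\left(-3,0 \right)} \right)} - 328\right) K{\left(3 \right)} = \left(\left(-3\right) \left(-3\right) - 328\right) 3 \left(11 + 3\right) = \left(9 - 328\right) 3 \cdot 14 = \left(-319\right) 42 = -13398$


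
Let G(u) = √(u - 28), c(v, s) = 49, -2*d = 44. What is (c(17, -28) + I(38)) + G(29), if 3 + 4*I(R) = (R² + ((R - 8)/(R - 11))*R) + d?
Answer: 14951/36 ≈ 415.31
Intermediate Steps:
d = -22 (d = -½*44 = -22)
I(R) = -25/4 + R²/4 + R*(-8 + R)/(4*(-11 + R)) (I(R) = -¾ + ((R² + ((R - 8)/(R - 11))*R) - 22)/4 = -¾ + ((R² + ((-8 + R)/(-11 + R))*R) - 22)/4 = -¾ + ((R² + R*(-8 + R)/(-11 + R)) - 22)/4 = -¾ + (-22 + R² + R*(-8 + R)/(-11 + R))/4 = -¾ + (-11/2 + R²/4 + R*(-8 + R)/(4*(-11 + R))) = -25/4 + R²/4 + R*(-8 + R)/(4*(-11 + R)))
G(u) = √(-28 + u)
(c(17, -28) + I(38)) + G(29) = (49 + (275 + 38³ - 33*38 - 10*38²)/(4*(-11 + 38))) + √(-28 + 29) = (49 + (¼)*(275 + 54872 - 1254 - 10*1444)/27) + √1 = (49 + (¼)*(1/27)*(275 + 54872 - 1254 - 14440)) + 1 = (49 + (¼)*(1/27)*39453) + 1 = (49 + 13151/36) + 1 = 14915/36 + 1 = 14951/36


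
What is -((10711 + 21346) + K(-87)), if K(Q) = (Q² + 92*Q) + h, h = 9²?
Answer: -31703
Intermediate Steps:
h = 81
K(Q) = 81 + Q² + 92*Q (K(Q) = (Q² + 92*Q) + 81 = 81 + Q² + 92*Q)
-((10711 + 21346) + K(-87)) = -((10711 + 21346) + (81 + (-87)² + 92*(-87))) = -(32057 + (81 + 7569 - 8004)) = -(32057 - 354) = -1*31703 = -31703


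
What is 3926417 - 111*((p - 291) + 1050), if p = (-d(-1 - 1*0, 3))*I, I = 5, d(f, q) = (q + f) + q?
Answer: 3844943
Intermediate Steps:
d(f, q) = f + 2*q (d(f, q) = (f + q) + q = f + 2*q)
p = -25 (p = -((-1 - 1*0) + 2*3)*5 = -((-1 + 0) + 6)*5 = -(-1 + 6)*5 = -1*5*5 = -5*5 = -25)
3926417 - 111*((p - 291) + 1050) = 3926417 - 111*((-25 - 291) + 1050) = 3926417 - 111*(-316 + 1050) = 3926417 - 111*734 = 3926417 - 81474 = 3844943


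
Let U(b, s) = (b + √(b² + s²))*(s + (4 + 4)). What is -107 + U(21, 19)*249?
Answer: 141076 + 6723*√802 ≈ 3.3147e+5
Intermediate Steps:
U(b, s) = (8 + s)*(b + √(b² + s²)) (U(b, s) = (b + √(b² + s²))*(s + 8) = (b + √(b² + s²))*(8 + s) = (8 + s)*(b + √(b² + s²)))
-107 + U(21, 19)*249 = -107 + (8*21 + 8*√(21² + 19²) + 21*19 + 19*√(21² + 19²))*249 = -107 + (168 + 8*√(441 + 361) + 399 + 19*√(441 + 361))*249 = -107 + (168 + 8*√802 + 399 + 19*√802)*249 = -107 + (567 + 27*√802)*249 = -107 + (141183 + 6723*√802) = 141076 + 6723*√802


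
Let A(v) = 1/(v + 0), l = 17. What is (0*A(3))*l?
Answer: 0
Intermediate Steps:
A(v) = 1/v
(0*A(3))*l = (0/3)*17 = (0*(⅓))*17 = 0*17 = 0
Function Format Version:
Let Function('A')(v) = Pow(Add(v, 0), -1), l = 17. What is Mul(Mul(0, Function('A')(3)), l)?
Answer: 0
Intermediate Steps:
Function('A')(v) = Pow(v, -1)
Mul(Mul(0, Function('A')(3)), l) = Mul(Mul(0, Pow(3, -1)), 17) = Mul(Mul(0, Rational(1, 3)), 17) = Mul(0, 17) = 0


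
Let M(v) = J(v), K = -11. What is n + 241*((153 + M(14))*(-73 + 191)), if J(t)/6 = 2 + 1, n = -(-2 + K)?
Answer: 4862911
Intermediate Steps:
n = 13 (n = -(-2 - 11) = -1*(-13) = 13)
J(t) = 18 (J(t) = 6*(2 + 1) = 6*3 = 18)
M(v) = 18
n + 241*((153 + M(14))*(-73 + 191)) = 13 + 241*((153 + 18)*(-73 + 191)) = 13 + 241*(171*118) = 13 + 241*20178 = 13 + 4862898 = 4862911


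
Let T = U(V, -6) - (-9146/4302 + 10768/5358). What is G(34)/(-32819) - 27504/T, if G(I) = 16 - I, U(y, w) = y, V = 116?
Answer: -1733852172312486/7319987469031 ≈ -236.87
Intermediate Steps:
T = 223041149/1920843 (T = 116 - (-9146/4302 + 10768/5358) = 116 - (-9146*1/4302 + 10768*(1/5358)) = 116 - (-4573/2151 + 5384/2679) = 116 - 1*(-223361/1920843) = 116 + 223361/1920843 = 223041149/1920843 ≈ 116.12)
G(34)/(-32819) - 27504/T = (16 - 1*34)/(-32819) - 27504/223041149/1920843 = (16 - 34)*(-1/32819) - 27504*1920843/223041149 = -18*(-1/32819) - 52830865872/223041149 = 18/32819 - 52830865872/223041149 = -1733852172312486/7319987469031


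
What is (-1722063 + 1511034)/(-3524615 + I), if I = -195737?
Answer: 211029/3720352 ≈ 0.056723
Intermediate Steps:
(-1722063 + 1511034)/(-3524615 + I) = (-1722063 + 1511034)/(-3524615 - 195737) = -211029/(-3720352) = -211029*(-1/3720352) = 211029/3720352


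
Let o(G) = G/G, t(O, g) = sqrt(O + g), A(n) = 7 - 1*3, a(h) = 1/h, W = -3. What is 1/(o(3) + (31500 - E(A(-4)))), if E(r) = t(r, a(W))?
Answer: 94503/2976938992 + sqrt(33)/2976938992 ≈ 3.1747e-5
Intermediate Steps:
A(n) = 4 (A(n) = 7 - 3 = 4)
E(r) = sqrt(-1/3 + r) (E(r) = sqrt(r + 1/(-3)) = sqrt(r - 1/3) = sqrt(-1/3 + r))
o(G) = 1
1/(o(3) + (31500 - E(A(-4)))) = 1/(1 + (31500 - sqrt(-3 + 9*4)/3)) = 1/(1 + (31500 - sqrt(-3 + 36)/3)) = 1/(1 + (31500 - sqrt(33)/3)) = 1/(31501 - sqrt(33)/3)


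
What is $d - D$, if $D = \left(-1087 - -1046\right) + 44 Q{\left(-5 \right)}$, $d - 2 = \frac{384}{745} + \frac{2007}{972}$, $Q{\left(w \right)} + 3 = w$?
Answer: $\frac{31989307}{80460} \approx 397.58$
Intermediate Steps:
$Q{\left(w \right)} = -3 + w$
$d = \frac{368527}{80460}$ ($d = 2 + \left(\frac{384}{745} + \frac{2007}{972}\right) = 2 + \left(384 \cdot \frac{1}{745} + 2007 \cdot \frac{1}{972}\right) = 2 + \left(\frac{384}{745} + \frac{223}{108}\right) = 2 + \frac{207607}{80460} = \frac{368527}{80460} \approx 4.5803$)
$D = -393$ ($D = \left(-1087 - -1046\right) + 44 \left(-3 - 5\right) = \left(-1087 + 1046\right) + 44 \left(-8\right) = -41 - 352 = -393$)
$d - D = \frac{368527}{80460} - -393 = \frac{368527}{80460} + 393 = \frac{31989307}{80460}$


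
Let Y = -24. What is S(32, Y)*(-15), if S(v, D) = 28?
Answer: -420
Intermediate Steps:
S(32, Y)*(-15) = 28*(-15) = -420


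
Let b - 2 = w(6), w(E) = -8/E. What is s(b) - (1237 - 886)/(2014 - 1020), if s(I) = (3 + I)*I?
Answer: 18709/8946 ≈ 2.0913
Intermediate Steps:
b = ⅔ (b = 2 - 8/6 = 2 - 8*⅙ = 2 - 4/3 = ⅔ ≈ 0.66667)
s(I) = I*(3 + I)
s(b) - (1237 - 886)/(2014 - 1020) = 2*(3 + ⅔)/3 - (1237 - 886)/(2014 - 1020) = (⅔)*(11/3) - 351/994 = 22/9 - 351/994 = 18709/8946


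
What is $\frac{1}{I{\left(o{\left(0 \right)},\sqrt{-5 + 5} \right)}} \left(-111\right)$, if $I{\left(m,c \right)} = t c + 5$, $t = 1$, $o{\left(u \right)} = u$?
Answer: $- \frac{111}{5} \approx -22.2$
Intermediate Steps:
$I{\left(m,c \right)} = 5 + c$ ($I{\left(m,c \right)} = 1 c + 5 = c + 5 = 5 + c$)
$\frac{1}{I{\left(o{\left(0 \right)},\sqrt{-5 + 5} \right)}} \left(-111\right) = \frac{1}{5 + \sqrt{-5 + 5}} \left(-111\right) = \frac{1}{5 + \sqrt{0}} \left(-111\right) = \frac{1}{5 + 0} \left(-111\right) = \frac{1}{5} \left(-111\right) = - \frac{111}{5}$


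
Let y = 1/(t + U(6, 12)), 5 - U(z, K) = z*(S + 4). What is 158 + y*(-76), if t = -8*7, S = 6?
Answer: 17614/111 ≈ 158.68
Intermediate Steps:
U(z, K) = 5 - 10*z (U(z, K) = 5 - z*(6 + 4) = 5 - z*10 = 5 - 10*z)
t = -56
y = -1/111 (y = 1/(-56 + (5 - 10*6)) = 1/(-56 + (5 - 60)) = 1/(-56 - 55) = 1/(-111) = -1/111 ≈ -0.0090090)
158 + y*(-76) = 158 - 1/111*(-76) = 158 + 76/111 = 17614/111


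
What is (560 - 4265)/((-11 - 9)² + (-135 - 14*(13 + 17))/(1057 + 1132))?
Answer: -85371/9211 ≈ -9.2684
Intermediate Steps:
(560 - 4265)/((-11 - 9)² + (-135 - 14*(13 + 17))/(1057 + 1132)) = -3705/((-20)² + (-135 - 14*30)/2189) = -3705/(400 + (-135 - 420)*(1/2189)) = -3705/(400 - 555*1/2189) = -3705/(400 - 555/2189) = -3705/875045/2189 = -3705*2189/875045 = -85371/9211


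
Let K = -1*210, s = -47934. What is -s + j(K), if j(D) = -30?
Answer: 47904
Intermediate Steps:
K = -210
-s + j(K) = -1*(-47934) - 30 = 47934 - 30 = 47904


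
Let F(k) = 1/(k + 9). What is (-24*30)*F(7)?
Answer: -45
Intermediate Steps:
F(k) = 1/(9 + k)
(-24*30)*F(7) = (-24*30)/(9 + 7) = -720/16 = -720*1/16 = -45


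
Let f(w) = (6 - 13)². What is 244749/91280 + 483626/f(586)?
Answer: 6308196283/638960 ≈ 9872.6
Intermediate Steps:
f(w) = 49 (f(w) = (-7)² = 49)
244749/91280 + 483626/f(586) = 244749/91280 + 483626/49 = 6308196283/638960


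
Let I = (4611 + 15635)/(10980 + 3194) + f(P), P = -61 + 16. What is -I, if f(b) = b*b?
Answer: -14361298/7087 ≈ -2026.4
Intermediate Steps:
P = -45
f(b) = b²
I = 14361298/7087 (I = (4611 + 15635)/(10980 + 3194) + (-45)² = 20246/14174 + 2025 = 20246*(1/14174) + 2025 = 10123/7087 + 2025 = 14361298/7087 ≈ 2026.4)
-I = -1*14361298/7087 = -14361298/7087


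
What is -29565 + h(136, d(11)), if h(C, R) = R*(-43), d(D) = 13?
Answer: -30124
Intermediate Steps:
h(C, R) = -43*R
-29565 + h(136, d(11)) = -29565 - 43*13 = -29565 - 559 = -30124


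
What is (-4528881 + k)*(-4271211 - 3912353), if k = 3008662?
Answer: 12440809480516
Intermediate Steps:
(-4528881 + k)*(-4271211 - 3912353) = (-4528881 + 3008662)*(-4271211 - 3912353) = -1520219*(-8183564) = 12440809480516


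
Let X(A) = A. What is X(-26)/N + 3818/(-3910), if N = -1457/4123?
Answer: 290029/3995 ≈ 72.598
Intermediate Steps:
N = -47/133 (N = -1457*1/4123 = -47/133 ≈ -0.35338)
X(-26)/N + 3818/(-3910) = -26/(-47/133) + 3818/(-3910) = -26*(-133/47) + 3818*(-1/3910) = 3458/47 - 83/85 = 290029/3995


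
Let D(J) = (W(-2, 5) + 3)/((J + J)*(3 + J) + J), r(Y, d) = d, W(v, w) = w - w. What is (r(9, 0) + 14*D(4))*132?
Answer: 462/5 ≈ 92.400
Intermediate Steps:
W(v, w) = 0
D(J) = 3/(J + 2*J*(3 + J)) (D(J) = (0 + 3)/((J + J)*(3 + J) + J) = 3/((2*J)*(3 + J) + J) = 3/(2*J*(3 + J) + J) = 3/(J + 2*J*(3 + J)))
(r(9, 0) + 14*D(4))*132 = (0 + 14*(3/(4*(7 + 2*4))))*132 = (0 + 14*(3*(¼)/(7 + 8)))*132 = (0 + 14*(3*(¼)/15))*132 = (0 + 14*(3*(¼)*(1/15)))*132 = (0 + 14*(1/20))*132 = (0 + 7/10)*132 = (7/10)*132 = 462/5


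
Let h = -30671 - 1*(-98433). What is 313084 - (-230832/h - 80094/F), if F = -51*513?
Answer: 5441704288346/17380953 ≈ 3.1308e+5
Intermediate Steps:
F = -26163
h = 67762 (h = -30671 + 98433 = 67762)
313084 - (-230832/h - 80094/F) = 313084 - (-230832/67762 - 80094/(-26163)) = 313084 - (-230832*1/67762 - 80094*(-1/26163)) = 313084 - (-115416/33881 + 26698/8721) = 313084 - 1*(-5999294/17380953) = 313084 + 5999294/17380953 = 5441704288346/17380953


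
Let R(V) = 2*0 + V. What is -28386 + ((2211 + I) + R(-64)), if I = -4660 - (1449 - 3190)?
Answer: -29158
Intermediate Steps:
R(V) = V (R(V) = 0 + V = V)
I = -2919 (I = -4660 - 1*(-1741) = -4660 + 1741 = -2919)
-28386 + ((2211 + I) + R(-64)) = -28386 + ((2211 - 2919) - 64) = -28386 + (-708 - 64) = -28386 - 772 = -29158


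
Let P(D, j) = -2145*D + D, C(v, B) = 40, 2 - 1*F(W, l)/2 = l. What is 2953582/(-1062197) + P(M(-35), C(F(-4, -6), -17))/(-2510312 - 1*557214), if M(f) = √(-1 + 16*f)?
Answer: -2953582/1062197 + 1072*I*√561/1533763 ≈ -2.7806 + 0.016555*I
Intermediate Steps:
F(W, l) = 4 - 2*l
P(D, j) = -2144*D
2953582/(-1062197) + P(M(-35), C(F(-4, -6), -17))/(-2510312 - 1*557214) = 2953582/(-1062197) + (-2144*√(-1 + 16*(-35)))/(-2510312 - 1*557214) = 2953582*(-1/1062197) + (-2144*√(-1 - 560))/(-2510312 - 557214) = -2953582/1062197 - 2144*I*√561/(-3067526) = -2953582/1062197 - 2144*I*√561*(-1/3067526) = -2953582/1062197 + 1072*I*√561/1533763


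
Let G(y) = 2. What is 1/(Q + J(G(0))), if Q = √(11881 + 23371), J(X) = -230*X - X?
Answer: -33/12728 - √8813/89096 ≈ -0.0036464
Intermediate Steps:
J(X) = -231*X
Q = 2*√8813 (Q = √35252 = 2*√8813 ≈ 187.76)
1/(Q + J(G(0))) = 1/(2*√8813 - 231*2) = 1/(2*√8813 - 462) = 1/(-462 + 2*√8813)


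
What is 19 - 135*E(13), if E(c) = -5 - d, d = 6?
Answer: 1504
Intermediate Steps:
E(c) = -11 (E(c) = -5 - 1*6 = -5 - 6 = -11)
19 - 135*E(13) = 19 - 135*(-11) = 19 + 1485 = 1504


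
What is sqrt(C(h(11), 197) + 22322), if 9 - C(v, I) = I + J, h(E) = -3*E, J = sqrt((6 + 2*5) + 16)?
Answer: sqrt(22134 - 4*sqrt(2)) ≈ 148.76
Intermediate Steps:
J = 4*sqrt(2) (J = sqrt((6 + 10) + 16) = sqrt(16 + 16) = sqrt(32) = 4*sqrt(2) ≈ 5.6569)
C(v, I) = 9 - I - 4*sqrt(2) (C(v, I) = 9 - (I + 4*sqrt(2)) = 9 + (-I - 4*sqrt(2)) = 9 - I - 4*sqrt(2))
sqrt(C(h(11), 197) + 22322) = sqrt((9 - 1*197 - 4*sqrt(2)) + 22322) = sqrt((9 - 197 - 4*sqrt(2)) + 22322) = sqrt((-188 - 4*sqrt(2)) + 22322) = sqrt(22134 - 4*sqrt(2))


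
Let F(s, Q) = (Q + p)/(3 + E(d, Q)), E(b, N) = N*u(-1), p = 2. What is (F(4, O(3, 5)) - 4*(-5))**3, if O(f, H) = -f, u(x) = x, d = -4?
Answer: 1685159/216 ≈ 7801.7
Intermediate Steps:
E(b, N) = -N (E(b, N) = N*(-1) = -N)
F(s, Q) = (2 + Q)/(3 - Q) (F(s, Q) = (Q + 2)/(3 - Q) = (2 + Q)/(3 - Q))
(F(4, O(3, 5)) - 4*(-5))**3 = ((2 - 1*3)/(3 - (-1)*3) - 4*(-5))**3 = ((2 - 3)/(3 - 1*(-3)) + 20)**3 = (-1/(3 + 3) + 20)**3 = (-1/6 + 20)**3 = (119/6)**3 = 1685159/216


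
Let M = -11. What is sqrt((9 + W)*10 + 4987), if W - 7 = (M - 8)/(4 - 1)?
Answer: sqrt(45753)/3 ≈ 71.300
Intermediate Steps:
W = 2/3 (W = 7 + (-11 - 8)/(4 - 1) = 7 - 19/3 = 2/3 ≈ 0.66667)
sqrt((9 + W)*10 + 4987) = sqrt((9 + 2/3)*10 + 4987) = sqrt((29/3)*10 + 4987) = sqrt(290/3 + 4987) = sqrt(15251/3) = sqrt(45753)/3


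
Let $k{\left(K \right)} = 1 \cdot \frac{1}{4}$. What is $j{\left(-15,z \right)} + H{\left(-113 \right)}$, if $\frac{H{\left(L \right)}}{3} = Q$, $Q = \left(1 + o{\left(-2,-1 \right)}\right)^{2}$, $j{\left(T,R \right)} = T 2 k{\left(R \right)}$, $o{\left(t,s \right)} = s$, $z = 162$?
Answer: $- \frac{15}{2} \approx -7.5$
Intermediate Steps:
$k{\left(K \right)} = \frac{1}{4}$ ($k{\left(K \right)} = 1 \cdot \frac{1}{4} = \frac{1}{4}$)
$j{\left(T,R \right)} = \frac{T}{2}$ ($j{\left(T,R \right)} = T 2 \cdot \frac{1}{4} = 2 T \frac{1}{4} = \frac{T}{2}$)
$Q = 0$ ($Q = \left(1 - 1\right)^{2} = 0^{2} = 0$)
$H{\left(L \right)} = 0$ ($H{\left(L \right)} = 3 \cdot 0 = 0$)
$j{\left(-15,z \right)} + H{\left(-113 \right)} = \frac{1}{2} \left(-15\right) + 0 = - \frac{15}{2} + 0 = - \frac{15}{2}$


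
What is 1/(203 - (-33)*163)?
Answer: 1/5582 ≈ 0.00017915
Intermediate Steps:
1/(203 - (-33)*163) = 1/(203 - 1*(-5379)) = 1/(203 + 5379) = 1/5582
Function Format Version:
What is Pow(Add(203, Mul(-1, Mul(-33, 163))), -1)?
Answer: Rational(1, 5582) ≈ 0.00017915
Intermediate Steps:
Pow(Add(203, Mul(-1, Mul(-33, 163))), -1) = Pow(Add(203, Mul(-1, -5379)), -1) = Pow(Add(203, 5379), -1) = Pow(5582, -1) = Rational(1, 5582)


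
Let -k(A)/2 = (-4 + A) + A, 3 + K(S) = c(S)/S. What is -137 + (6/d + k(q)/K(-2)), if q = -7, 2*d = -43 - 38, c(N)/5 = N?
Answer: -3217/27 ≈ -119.15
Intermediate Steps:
c(N) = 5*N
d = -81/2 (d = (-43 - 38)/2 = (½)*(-81) = -81/2 ≈ -40.500)
K(S) = 2 (K(S) = -3 + (5*S)/S = -3 + 5 = 2)
k(A) = 8 - 4*A (k(A) = -2*((-4 + A) + A) = -2*(-4 + 2*A) = 8 - 4*A)
-137 + (6/d + k(q)/K(-2)) = -137 + (6/(-81/2) + (8 - 4*(-7))/2) = -137 + (6*(-2/81) + (8 + 28)*(½)) = -137 + (-4/27 + 36*(½)) = -137 + (-4/27 + 18) = -137 + 482/27 = -3217/27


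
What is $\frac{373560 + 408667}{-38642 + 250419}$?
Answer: $\frac{782227}{211777} \approx 3.6936$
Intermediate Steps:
$\frac{373560 + 408667}{-38642 + 250419} = \frac{782227}{211777}$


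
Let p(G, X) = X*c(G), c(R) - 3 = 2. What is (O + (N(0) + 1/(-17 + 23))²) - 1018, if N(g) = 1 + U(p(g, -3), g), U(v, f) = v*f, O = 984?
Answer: -1175/36 ≈ -32.639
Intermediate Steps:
c(R) = 5 (c(R) = 3 + 2 = 5)
p(G, X) = 5*X (p(G, X) = X*5 = 5*X)
U(v, f) = f*v
N(g) = 1 - 15*g (N(g) = 1 + g*(5*(-3)) = 1 + g*(-15) = 1 - 15*g)
(O + (N(0) + 1/(-17 + 23))²) - 1018 = (984 + ((1 - 15*0) + 1/(-17 + 23))²) - 1018 = (984 + ((1 + 0) + 1/6)²) - 1018 = (984 + (1 + ⅙)²) - 1018 = (984 + (7/6)²) - 1018 = (984 + 49/36) - 1018 = 35473/36 - 1018 = -1175/36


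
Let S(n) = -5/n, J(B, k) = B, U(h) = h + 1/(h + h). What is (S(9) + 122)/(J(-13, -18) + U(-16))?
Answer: -34976/8361 ≈ -4.1832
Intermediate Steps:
U(h) = h + 1/(2*h)
(S(9) + 122)/(J(-13, -18) + U(-16)) = (-5/9 + 122)/(-13 + (-16 + (½)/(-16))) = (-5*⅑ + 122)/(-13 + (-16 + (½)*(-1/16))) = (-5/9 + 122)/(-13 + (-16 - 1/32)) = 1093/(9*(-13 - 513/32)) = 1093/(9*(-929/32)) = (1093/9)*(-32/929) = -34976/8361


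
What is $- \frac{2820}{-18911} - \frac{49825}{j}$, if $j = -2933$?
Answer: $\frac{950511635}{55465963} \approx 17.137$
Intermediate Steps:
$- \frac{2820}{-18911} - \frac{49825}{j} = - \frac{2820}{-18911} - \frac{49825}{-2933} = \left(-2820\right) \left(- \frac{1}{18911}\right) - - \frac{49825}{2933} = \frac{2820}{18911} + \frac{49825}{2933} = \frac{950511635}{55465963}$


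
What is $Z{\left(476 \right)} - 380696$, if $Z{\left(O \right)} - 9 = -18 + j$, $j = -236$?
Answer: $-380941$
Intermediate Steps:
$Z{\left(O \right)} = -245$ ($Z{\left(O \right)} = 9 - 254 = -245$)
$Z{\left(476 \right)} - 380696 = -245 - 380696 = -380941$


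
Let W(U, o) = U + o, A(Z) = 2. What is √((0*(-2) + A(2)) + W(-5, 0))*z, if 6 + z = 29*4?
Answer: 110*I*√3 ≈ 190.53*I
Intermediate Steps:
z = 110 (z = -6 + 29*4 = -6 + 116 = 110)
√((0*(-2) + A(2)) + W(-5, 0))*z = √((0*(-2) + 2) + (-5 + 0))*110 = √((0 + 2) - 5)*110 = √(2 - 5)*110 = √(-3)*110 = (I*√3)*110 = 110*I*√3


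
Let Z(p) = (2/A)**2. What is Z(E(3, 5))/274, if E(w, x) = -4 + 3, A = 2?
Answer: 1/274 ≈ 0.0036496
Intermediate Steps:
E(w, x) = -1
Z(p) = 1 (Z(p) = (2/2)**2 = (2*(1/2))**2 = 1**2 = 1)
Z(E(3, 5))/274 = 1/274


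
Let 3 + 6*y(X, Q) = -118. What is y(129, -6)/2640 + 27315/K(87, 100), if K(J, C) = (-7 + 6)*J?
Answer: -13111519/41760 ≈ -313.97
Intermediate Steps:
K(J, C) = -J
y(X, Q) = -121/6 (y(X, Q) = -½ + (⅙)*(-118) = -½ - 59/3 = -121/6)
y(129, -6)/2640 + 27315/K(87, 100) = -121/6/2640 + 27315/((-1*87)) = -121/6*1/2640 + 27315/(-87) = -11/1440 + 27315*(-1/87) = -11/1440 - 9105/29 = -13111519/41760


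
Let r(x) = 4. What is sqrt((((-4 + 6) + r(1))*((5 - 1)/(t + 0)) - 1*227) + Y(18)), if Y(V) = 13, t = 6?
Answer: I*sqrt(210) ≈ 14.491*I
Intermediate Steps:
sqrt((((-4 + 6) + r(1))*((5 - 1)/(t + 0)) - 1*227) + Y(18)) = sqrt((((-4 + 6) + 4)*((5 - 1)/(6 + 0)) - 1*227) + 13) = sqrt(((2 + 4)*(4/6) - 227) + 13) = sqrt((6*(4*(1/6)) - 227) + 13) = sqrt((6*(2/3) - 227) + 13) = sqrt((4 - 227) + 13) = sqrt(-223 + 13) = sqrt(-210) = I*sqrt(210)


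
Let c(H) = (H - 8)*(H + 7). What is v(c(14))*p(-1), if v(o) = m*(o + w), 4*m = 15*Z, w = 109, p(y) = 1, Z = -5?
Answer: -17625/4 ≈ -4406.3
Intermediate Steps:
c(H) = (-8 + H)*(7 + H)
m = -75/4 (m = (15*(-5))/4 = (1/4)*(-75) = -75/4 ≈ -18.750)
v(o) = -8175/4 - 75*o/4 (v(o) = -75*(o + 109)/4 = -75*(109 + o)/4 = -8175/4 - 75*o/4)
v(c(14))*p(-1) = (-8175/4 - 75*(-56 + 14**2 - 1*14)/4)*1 = (-8175/4 - 75*(-56 + 196 - 14)/4)*1 = (-8175/4 - 75/4*126)*1 = (-8175/4 - 4725/2)*1 = -17625/4*1 = -17625/4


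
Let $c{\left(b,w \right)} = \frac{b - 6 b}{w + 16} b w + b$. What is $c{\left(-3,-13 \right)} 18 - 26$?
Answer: $3430$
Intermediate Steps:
$c{\left(b,w \right)} = b - \frac{5 w b^{2}}{16 + w}$ ($c{\left(b,w \right)} = \frac{\left(-5\right) b}{16 + w} b w + b = - \frac{5 b}{16 + w} b w + b = - \frac{5 b^{2}}{16 + w} w + b = - \frac{5 w b^{2}}{16 + w} + b = b - \frac{5 w b^{2}}{16 + w}$)
$c{\left(-3,-13 \right)} 18 - 26 = - \frac{3 \left(16 - 13 - \left(-15\right) \left(-13\right)\right)}{16 - 13} \cdot 18 - 26 = - \frac{3 \left(16 - 13 - 195\right)}{3} \cdot 18 - 26 = \left(-3\right) \frac{1}{3} \left(-192\right) 18 - 26 = 192 \cdot 18 - 26 = 3456 - 26 = 3430$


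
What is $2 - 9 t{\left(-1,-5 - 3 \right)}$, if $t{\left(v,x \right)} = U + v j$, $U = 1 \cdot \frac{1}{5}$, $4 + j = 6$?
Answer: $\frac{91}{5} \approx 18.2$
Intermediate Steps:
$j = 2$ ($j = -4 + 6 = 2$)
$U = \frac{1}{5}$ ($U = 1 \cdot \frac{1}{5} = \frac{1}{5} \approx 0.2$)
$t{\left(v,x \right)} = \frac{1}{5} + 2 v$ ($t{\left(v,x \right)} = \frac{1}{5} + v 2 = \frac{1}{5} + 2 v$)
$2 - 9 t{\left(-1,-5 - 3 \right)} = 2 - 9 \left(\frac{1}{5} + 2 \left(-1\right)\right) = 2 - 9 \left(\frac{1}{5} - 2\right) = 2 - - \frac{81}{5} = 2 + \frac{81}{5} = \frac{91}{5}$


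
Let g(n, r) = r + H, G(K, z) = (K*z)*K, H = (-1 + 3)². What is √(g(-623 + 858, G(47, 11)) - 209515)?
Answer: 2*I*√46303 ≈ 430.36*I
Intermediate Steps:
H = 4 (H = 2² = 4)
G(K, z) = z*K²
g(n, r) = 4 + r (g(n, r) = r + 4 = 4 + r)
√(g(-623 + 858, G(47, 11)) - 209515) = √((4 + 11*47²) - 209515) = √((4 + 11*2209) - 209515) = √((4 + 24299) - 209515) = √(24303 - 209515) = √(-185212) = 2*I*√46303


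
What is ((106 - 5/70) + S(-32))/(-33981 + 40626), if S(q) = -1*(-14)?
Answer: 1679/93030 ≈ 0.018048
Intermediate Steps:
S(q) = 14
((106 - 5/70) + S(-32))/(-33981 + 40626) = ((106 - 5/70) + 14)/(-33981 + 40626) = ((106 + (1/70)*(-5)) + 14)/6645 = ((106 - 1/14) + 14)*(1/6645) = (1483/14 + 14)*(1/6645) = (1679/14)*(1/6645) = 1679/93030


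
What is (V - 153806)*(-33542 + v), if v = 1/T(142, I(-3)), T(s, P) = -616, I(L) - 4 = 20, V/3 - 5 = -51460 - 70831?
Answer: 1344736680459/77 ≈ 1.7464e+10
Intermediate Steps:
V = -366858 (V = 15 + 3*(-51460 - 70831) = 15 + 3*(-122291) = 15 - 366873 = -366858)
I(L) = 24 (I(L) = 4 + 20 = 24)
v = -1/616 (v = 1/(-616) = -1/616 ≈ -0.0016234)
(V - 153806)*(-33542 + v) = (-366858 - 153806)*(-33542 - 1/616) = -520664*(-20661873/616) = 1344736680459/77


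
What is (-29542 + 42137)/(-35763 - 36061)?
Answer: -12595/71824 ≈ -0.17536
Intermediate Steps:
(-29542 + 42137)/(-35763 - 36061) = 12595/(-71824) = 12595*(-1/71824) = -12595/71824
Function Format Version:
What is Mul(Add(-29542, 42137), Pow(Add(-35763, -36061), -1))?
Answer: Rational(-12595, 71824) ≈ -0.17536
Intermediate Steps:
Mul(Add(-29542, 42137), Pow(Add(-35763, -36061), -1)) = Mul(12595, Pow(-71824, -1)) = Mul(12595, Rational(-1, 71824)) = Rational(-12595, 71824)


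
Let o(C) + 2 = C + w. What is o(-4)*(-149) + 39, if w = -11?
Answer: 2572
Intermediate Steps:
o(C) = -13 + C (o(C) = -2 + (C - 11) = -2 + (-11 + C) = -13 + C)
o(-4)*(-149) + 39 = (-13 - 4)*(-149) + 39 = -17*(-149) + 39 = 2533 + 39 = 2572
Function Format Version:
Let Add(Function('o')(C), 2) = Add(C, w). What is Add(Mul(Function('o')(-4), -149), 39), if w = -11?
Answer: 2572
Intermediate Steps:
Function('o')(C) = Add(-13, C) (Function('o')(C) = Add(-2, Add(C, -11)) = Add(-2, Add(-11, C)) = Add(-13, C))
Add(Mul(Function('o')(-4), -149), 39) = Add(Mul(Add(-13, -4), -149), 39) = Add(Mul(-17, -149), 39) = Add(2533, 39) = 2572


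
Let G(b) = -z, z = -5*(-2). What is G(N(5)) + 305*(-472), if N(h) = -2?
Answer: -143970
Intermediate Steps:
z = 10
G(b) = -10 (G(b) = -1*10 = -10)
G(N(5)) + 305*(-472) = -10 + 305*(-472) = -10 - 143960 = -143970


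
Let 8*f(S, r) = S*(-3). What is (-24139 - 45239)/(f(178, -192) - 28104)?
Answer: 92504/37561 ≈ 2.4628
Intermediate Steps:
f(S, r) = -3*S/8 (f(S, r) = (S*(-3))/8 = (-3*S)/8 = -3*S/8)
(-24139 - 45239)/(f(178, -192) - 28104) = (-24139 - 45239)/(-3/8*178 - 28104) = -69378/(-267/4 - 28104) = -69378/(-112683/4) = -69378*(-4/112683) = 92504/37561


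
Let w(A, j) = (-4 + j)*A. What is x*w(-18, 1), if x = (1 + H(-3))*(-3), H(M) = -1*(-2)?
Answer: -486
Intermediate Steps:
H(M) = 2
w(A, j) = A*(-4 + j)
x = -9 (x = (1 + 2)*(-3) = 3*(-3) = -9)
x*w(-18, 1) = -(-162)*(-4 + 1) = -(-162)*(-3) = -9*54 = -486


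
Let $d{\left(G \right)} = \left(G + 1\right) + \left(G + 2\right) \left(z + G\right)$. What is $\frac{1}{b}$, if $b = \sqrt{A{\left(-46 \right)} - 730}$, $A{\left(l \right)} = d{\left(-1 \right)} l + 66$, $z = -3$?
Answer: $- \frac{i \sqrt{30}}{120} \approx - 0.045644 i$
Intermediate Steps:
$d{\left(G \right)} = 1 + G + \left(-3 + G\right) \left(2 + G\right)$ ($d{\left(G \right)} = \left(G + 1\right) + \left(G + 2\right) \left(-3 + G\right) = \left(1 + G\right) + \left(2 + G\right) \left(-3 + G\right) = \left(1 + G\right) + \left(-3 + G\right) \left(2 + G\right) = 1 + G + \left(-3 + G\right) \left(2 + G\right)$)
$A{\left(l \right)} = 66 - 4 l$ ($A{\left(l \right)} = \left(-5 + \left(-1\right)^{2}\right) l + 66 = \left(-5 + 1\right) l + 66 = - 4 l + 66 = 66 - 4 l$)
$b = 4 i \sqrt{30}$ ($b = \sqrt{\left(66 - -184\right) - 730} = \sqrt{\left(66 + 184\right) - 730} = \sqrt{250 - 730} = \sqrt{-480} = 4 i \sqrt{30} \approx 21.909 i$)
$\frac{1}{b} = \frac{1}{4 i \sqrt{30}} = - \frac{i \sqrt{30}}{120}$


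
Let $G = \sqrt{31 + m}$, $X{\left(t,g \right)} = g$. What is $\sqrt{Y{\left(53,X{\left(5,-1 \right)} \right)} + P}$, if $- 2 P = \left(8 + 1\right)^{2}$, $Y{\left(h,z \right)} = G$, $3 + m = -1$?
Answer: $\frac{\sqrt{-162 + 12 \sqrt{3}}}{2} \approx 5.9417 i$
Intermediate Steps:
$m = -4$ ($m = -3 - 1 = -4$)
$G = 3 \sqrt{3}$ ($G = \sqrt{31 - 4} = \sqrt{27} = 3 \sqrt{3} \approx 5.1962$)
$Y{\left(h,z \right)} = 3 \sqrt{3}$
$P = - \frac{81}{2}$ ($P = - \frac{\left(8 + 1\right)^{2}}{2} = - \frac{9^{2}}{2} = \left(- \frac{1}{2}\right) 81 = - \frac{81}{2} \approx -40.5$)
$\sqrt{Y{\left(53,X{\left(5,-1 \right)} \right)} + P} = \sqrt{3 \sqrt{3} - \frac{81}{2}} = \sqrt{- \frac{81}{2} + 3 \sqrt{3}}$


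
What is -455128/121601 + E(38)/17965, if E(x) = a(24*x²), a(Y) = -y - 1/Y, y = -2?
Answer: -283352007078209/75708179459040 ≈ -3.7427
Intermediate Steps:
a(Y) = 2 - 1/Y (a(Y) = -1*(-2) - 1/Y = 2 - 1/Y)
E(x) = 2 - 1/(24*x²)
-455128/121601 + E(38)/17965 = -455128/121601 + (2 - 1/24/38²)/17965 = -455128*1/121601 + (2 - 1/24*1/1444)*(1/17965) = -455128/121601 + (2 - 1/34656)*(1/17965) = -455128/121601 + (69311/34656)*(1/17965) = -455128/121601 + 69311/622595040 = -283352007078209/75708179459040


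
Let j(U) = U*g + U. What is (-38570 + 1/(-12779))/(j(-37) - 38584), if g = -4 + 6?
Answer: 492886031/494483405 ≈ 0.99677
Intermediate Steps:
g = 2
j(U) = 3*U (j(U) = U*2 + U = 2*U + U = 3*U)
(-38570 + 1/(-12779))/(j(-37) - 38584) = (-38570 + 1/(-12779))/(3*(-37) - 38584) = (-38570 - 1/12779)/(-111 - 38584) = -492886031/12779/(-38695) = -492886031/12779*(-1/38695) = 492886031/494483405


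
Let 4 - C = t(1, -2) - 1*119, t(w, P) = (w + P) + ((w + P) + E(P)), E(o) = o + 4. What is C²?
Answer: 15129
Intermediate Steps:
E(o) = 4 + o
t(w, P) = 4 + 2*w + 3*P (t(w, P) = (w + P) + ((w + P) + (4 + P)) = (P + w) + ((P + w) + (4 + P)) = (P + w) + (4 + w + 2*P) = 4 + 2*w + 3*P)
C = 123 (C = 4 - ((4 + 2*1 + 3*(-2)) - 1*119) = 4 - ((4 + 2 - 6) - 119) = 4 - (0 - 119) = 4 - 1*(-119) = 4 + 119 = 123)
C² = 123² = 15129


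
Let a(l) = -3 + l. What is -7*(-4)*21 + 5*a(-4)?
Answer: 553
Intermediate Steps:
-7*(-4)*21 + 5*a(-4) = -7*(-4)*21 + 5*(-3 - 4) = 28*21 + 5*(-7) = 588 - 35 = 553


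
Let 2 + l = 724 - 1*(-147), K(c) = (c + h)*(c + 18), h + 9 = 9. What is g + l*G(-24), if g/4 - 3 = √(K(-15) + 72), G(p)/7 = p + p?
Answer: -291972 + 12*√3 ≈ -2.9195e+5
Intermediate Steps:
h = 0 (h = -9 + 9 = 0)
G(p) = 14*p (G(p) = 7*(p + p) = 7*(2*p) = 14*p)
K(c) = c*(18 + c) (K(c) = (c + 0)*(c + 18) = c*(18 + c))
l = 869 (l = -2 + (724 - 1*(-147)) = -2 + (724 + 147) = -2 + 871 = 869)
g = 12 + 12*√3 (g = 12 + 4*√(-15*(18 - 15) + 72) = 12 + 4*√(-15*3 + 72) = 12 + 4*√(-45 + 72) = 12 + 4*√27 = 12 + 4*(3*√3) = 12 + 12*√3 ≈ 32.785)
g + l*G(-24) = (12 + 12*√3) + 869*(14*(-24)) = (12 + 12*√3) + 869*(-336) = (12 + 12*√3) - 291984 = -291972 + 12*√3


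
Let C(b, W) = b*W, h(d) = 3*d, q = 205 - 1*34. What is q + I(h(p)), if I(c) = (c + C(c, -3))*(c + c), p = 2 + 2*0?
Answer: 27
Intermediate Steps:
p = 2 (p = 2 + 0 = 2)
q = 171 (q = 205 - 34 = 171)
C(b, W) = W*b
I(c) = -4*c**2 (I(c) = (c - 3*c)*(c + c) = (-2*c)*(2*c) = -4*c**2)
q + I(h(p)) = 171 - 4*(3*2)**2 = 171 - 4*6**2 = 171 - 4*36 = 171 - 144 = 27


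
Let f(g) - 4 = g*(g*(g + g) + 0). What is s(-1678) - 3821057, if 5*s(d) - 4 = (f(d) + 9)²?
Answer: 17858366219710261160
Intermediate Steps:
f(g) = 4 + 2*g³ (f(g) = 4 + g*(g*(g + g) + 0) = 4 + g*(g*(2*g) + 0) = 4 + g*(2*g² + 0) = 4 + g*(2*g²) = 4 + 2*g³)
s(d) = ⅘ + (13 + 2*d³)²/5 (s(d) = ⅘ + ((4 + 2*d³) + 9)²/5 = ⅘ + (13 + 2*d³)²/5)
s(-1678) - 3821057 = (⅘ + (13 + 2*(-1678)³)²/5) - 3821057 = (⅘ + (13 + 2*(-4724717752))²/5) - 3821057 = (⅘ + (13 - 9449435504)²/5) - 3821057 = (⅘ + (⅕)*(-9449435491)²) - 3821057 = (⅘ + (⅕)*89291831098570411081) - 3821057 = (⅘ + 89291831098570411081/5) - 3821057 = 17858366219714082217 - 3821057 = 17858366219710261160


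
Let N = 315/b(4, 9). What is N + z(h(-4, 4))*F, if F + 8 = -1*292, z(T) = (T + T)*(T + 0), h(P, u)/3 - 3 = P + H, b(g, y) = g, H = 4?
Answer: -194085/4 ≈ -48521.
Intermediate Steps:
h(P, u) = 21 + 3*P (h(P, u) = 9 + 3*(P + 4) = 9 + 3*(4 + P) = 9 + (12 + 3*P) = 21 + 3*P)
z(T) = 2*T² (z(T) = (2*T)*T = 2*T²)
N = 315/4 ≈ 78.750
F = -300 (F = -8 - 1*292 = -8 - 292 = -300)
N + z(h(-4, 4))*F = 315/4 + (2*(21 + 3*(-4))²)*(-300) = 315/4 + (2*(21 - 12)²)*(-300) = 315/4 + (2*9²)*(-300) = 315/4 + (2*81)*(-300) = 315/4 + 162*(-300) = 315/4 - 48600 = -194085/4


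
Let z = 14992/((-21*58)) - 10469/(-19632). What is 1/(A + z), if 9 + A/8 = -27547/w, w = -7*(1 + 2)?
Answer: 1328432/13829401949 ≈ 9.6058e-5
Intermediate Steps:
w = -21 (w = -7*3 = -21)
z = -46928617/3985296 (z = 14992/(-1218) - 10469*(-1/19632) = 14992*(-1/1218) + 10469/19632 = -7496/609 + 10469/19632 = -46928617/3985296 ≈ -11.775)
A = 218864/21 (A = -72 + 8*(-27547/(-21)) = -72 + 8*(-27547*(-1)/21) = -72 + 8*(-169*(-163/21)) = -72 + 8*(27547/21) = -72 + 220376/21 = 218864/21 ≈ 10422.)
1/(A + z) = 1/(218864/21 - 46928617/3985296) = 1/(13829401949/1328432) = 1328432/13829401949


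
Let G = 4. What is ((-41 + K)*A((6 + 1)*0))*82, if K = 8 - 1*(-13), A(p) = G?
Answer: -6560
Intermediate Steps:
A(p) = 4
K = 21 (K = 8 + 13 = 21)
((-41 + K)*A((6 + 1)*0))*82 = ((-41 + 21)*4)*82 = -20*4*82 = -80*82 = -6560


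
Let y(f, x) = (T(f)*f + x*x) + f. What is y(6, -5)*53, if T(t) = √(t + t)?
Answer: 1643 + 636*√3 ≈ 2744.6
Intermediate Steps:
T(t) = √2*√t (T(t) = √(2*t) = √2*√t)
y(f, x) = f + x² + √2*f^(3/2) (y(f, x) = ((√2*√f)*f + x*x) + f = (√2*f^(3/2) + x²) + f = (x² + √2*f^(3/2)) + f = f + x² + √2*f^(3/2))
y(6, -5)*53 = (6 + (-5)² + √2*6^(3/2))*53 = (6 + 25 + √2*(6*√6))*53 = (6 + 25 + 12*√3)*53 = (31 + 12*√3)*53 = 1643 + 636*√3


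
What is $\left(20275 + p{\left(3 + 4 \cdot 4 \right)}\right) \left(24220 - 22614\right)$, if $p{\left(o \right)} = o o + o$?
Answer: $33171930$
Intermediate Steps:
$p{\left(o \right)} = o + o^{2}$ ($p{\left(o \right)} = o^{2} + o = o + o^{2}$)
$\left(20275 + p{\left(3 + 4 \cdot 4 \right)}\right) \left(24220 - 22614\right) = \left(20275 + \left(3 + 4 \cdot 4\right) \left(1 + \left(3 + 4 \cdot 4\right)\right)\right) \left(24220 - 22614\right) = \left(20275 + \left(3 + 16\right) \left(1 + \left(3 + 16\right)\right)\right) \left(24220 - 22614\right) = \left(20275 + 19 \left(1 + 19\right)\right) \left(24220 - 22614\right) = \left(20275 + 19 \cdot 20\right) 1606 = \left(20275 + 380\right) 1606 = 20655 \cdot 1606 = 33171930$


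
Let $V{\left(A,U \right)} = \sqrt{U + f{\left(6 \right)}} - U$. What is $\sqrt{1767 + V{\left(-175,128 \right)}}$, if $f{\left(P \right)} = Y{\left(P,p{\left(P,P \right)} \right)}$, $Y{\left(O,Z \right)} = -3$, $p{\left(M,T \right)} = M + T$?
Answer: $\sqrt{1639 + 5 \sqrt{5}} \approx 40.622$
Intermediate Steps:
$f{\left(P \right)} = -3$
$V{\left(A,U \right)} = \sqrt{-3 + U} - U$ ($V{\left(A,U \right)} = \sqrt{U - 3} - U = \sqrt{-3 + U} - U$)
$\sqrt{1767 + V{\left(-175,128 \right)}} = \sqrt{1767 + \left(\sqrt{-3 + 128} - 128\right)} = \sqrt{1767 - \left(128 - \sqrt{125}\right)} = \sqrt{1767 - \left(128 - 5 \sqrt{5}\right)} = \sqrt{1639 + 5 \sqrt{5}}$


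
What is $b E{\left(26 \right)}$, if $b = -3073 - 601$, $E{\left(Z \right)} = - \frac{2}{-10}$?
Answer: $- \frac{3674}{5} \approx -734.8$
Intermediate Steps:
$E{\left(Z \right)} = \frac{1}{5}$ ($E{\left(Z \right)} = \left(-2\right) \left(- \frac{1}{10}\right) = \frac{1}{5}$)
$b = -3674$ ($b = -3073 + \left(-1570 + 969\right) = -3073 - 601 = -3674$)
$b E{\left(26 \right)} = \left(-3674\right) \frac{1}{5} = - \frac{3674}{5}$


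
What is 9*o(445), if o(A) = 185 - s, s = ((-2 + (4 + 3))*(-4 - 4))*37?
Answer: 14985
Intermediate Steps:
s = -1480 (s = ((-2 + 7)*(-8))*37 = (5*(-8))*37 = -40*37 = -1480)
o(A) = 1665 (o(A) = 185 - 1*(-1480) = 185 + 1480 = 1665)
9*o(445) = 9*1665 = 14985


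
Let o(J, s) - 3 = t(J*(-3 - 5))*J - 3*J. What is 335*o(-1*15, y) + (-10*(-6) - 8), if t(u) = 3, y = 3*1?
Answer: 1057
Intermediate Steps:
y = 3
o(J, s) = 3 (o(J, s) = 3 + (3*J - 3*J) = 3 + 0 = 3)
335*o(-1*15, y) + (-10*(-6) - 8) = 335*3 + (-10*(-6) - 8) = 1005 + (60 - 8) = 1005 + 52 = 1057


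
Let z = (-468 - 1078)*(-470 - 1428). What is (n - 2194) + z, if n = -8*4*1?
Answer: 2932082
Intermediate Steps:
n = -32 (n = -32*1 = -32)
z = 2934308 (z = -1546*(-1898) = 2934308)
(n - 2194) + z = (-32 - 2194) + 2934308 = -2226 + 2934308 = 2932082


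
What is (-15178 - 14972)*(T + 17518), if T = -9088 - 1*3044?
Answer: -162387900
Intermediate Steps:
T = -12132 (T = -9088 - 3044 = -12132)
(-15178 - 14972)*(T + 17518) = (-15178 - 14972)*(-12132 + 17518) = -30150*5386 = -162387900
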